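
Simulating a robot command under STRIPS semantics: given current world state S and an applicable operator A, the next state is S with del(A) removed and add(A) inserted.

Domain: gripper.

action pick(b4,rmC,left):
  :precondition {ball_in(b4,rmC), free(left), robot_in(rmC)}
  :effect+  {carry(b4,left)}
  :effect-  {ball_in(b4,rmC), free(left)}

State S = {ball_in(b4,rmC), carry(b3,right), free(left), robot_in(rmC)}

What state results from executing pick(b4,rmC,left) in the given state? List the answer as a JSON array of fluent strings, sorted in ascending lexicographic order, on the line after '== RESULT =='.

Compute (S \ del) ∪ add:
  pre ⊆ S: {ball_in(b4,rmC), free(left), robot_in(rmC)} ⊆ S  — applicable
  S \ del = {carry(b3,right), robot_in(rmC)}
  ∪ add   = {carry(b3,right), carry(b4,left), robot_in(rmC)}

== RESULT ==
["carry(b3,right)", "carry(b4,left)", "robot_in(rmC)"]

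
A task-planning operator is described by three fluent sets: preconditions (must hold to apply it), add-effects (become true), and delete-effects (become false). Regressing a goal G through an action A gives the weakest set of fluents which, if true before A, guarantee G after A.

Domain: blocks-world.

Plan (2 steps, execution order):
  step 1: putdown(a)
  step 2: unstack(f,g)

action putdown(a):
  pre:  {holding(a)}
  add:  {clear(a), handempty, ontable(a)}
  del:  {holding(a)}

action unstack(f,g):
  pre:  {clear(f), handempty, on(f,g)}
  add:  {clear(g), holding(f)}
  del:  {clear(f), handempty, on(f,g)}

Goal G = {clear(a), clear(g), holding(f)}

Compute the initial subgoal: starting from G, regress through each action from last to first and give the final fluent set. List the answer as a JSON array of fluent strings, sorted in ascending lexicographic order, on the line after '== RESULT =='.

Regress step by step:
  through step 2 (unstack(f,g)): drop {clear(g), holding(f)}, keep {clear(a)}, require {clear(f), handempty, on(f,g)}
    → {clear(a), clear(f), handempty, on(f,g)}
  through step 1 (putdown(a)): drop {clear(a), handempty}, keep {clear(f), on(f,g)}, require {holding(a)}
    → {clear(f), holding(a), on(f,g)}

== RESULT ==
["clear(f)", "holding(a)", "on(f,g)"]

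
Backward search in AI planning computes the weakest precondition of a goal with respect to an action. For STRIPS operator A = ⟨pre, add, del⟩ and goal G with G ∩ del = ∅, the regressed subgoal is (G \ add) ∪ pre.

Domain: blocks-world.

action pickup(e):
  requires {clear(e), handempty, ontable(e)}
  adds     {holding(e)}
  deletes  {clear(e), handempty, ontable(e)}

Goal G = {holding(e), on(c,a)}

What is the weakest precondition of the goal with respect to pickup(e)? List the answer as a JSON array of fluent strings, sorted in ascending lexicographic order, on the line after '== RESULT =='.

Compute (G \ add) ∪ pre:
  G ∩ del = {}  (empty — regression defined)
  G \ add = {holding(e), on(c,a)} \ {holding(e)} = {on(c,a)}
  ∪ pre   = {on(c,a)} ∪ {clear(e), handempty, ontable(e)}
          = {clear(e), handempty, on(c,a), ontable(e)}

== RESULT ==
["clear(e)", "handempty", "on(c,a)", "ontable(e)"]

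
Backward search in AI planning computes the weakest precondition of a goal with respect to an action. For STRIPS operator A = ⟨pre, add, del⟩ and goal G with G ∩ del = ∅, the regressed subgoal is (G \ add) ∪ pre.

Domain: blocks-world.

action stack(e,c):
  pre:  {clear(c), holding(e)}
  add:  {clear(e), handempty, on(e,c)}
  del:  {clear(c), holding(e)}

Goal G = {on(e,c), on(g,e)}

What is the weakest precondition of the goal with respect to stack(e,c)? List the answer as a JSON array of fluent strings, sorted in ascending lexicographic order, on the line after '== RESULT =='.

Compute (G \ add) ∪ pre:
  G ∩ del = {}  (empty — regression defined)
  G \ add = {on(e,c), on(g,e)} \ {clear(e), handempty, on(e,c)} = {on(g,e)}
  ∪ pre   = {on(g,e)} ∪ {clear(c), holding(e)}
          = {clear(c), holding(e), on(g,e)}

== RESULT ==
["clear(c)", "holding(e)", "on(g,e)"]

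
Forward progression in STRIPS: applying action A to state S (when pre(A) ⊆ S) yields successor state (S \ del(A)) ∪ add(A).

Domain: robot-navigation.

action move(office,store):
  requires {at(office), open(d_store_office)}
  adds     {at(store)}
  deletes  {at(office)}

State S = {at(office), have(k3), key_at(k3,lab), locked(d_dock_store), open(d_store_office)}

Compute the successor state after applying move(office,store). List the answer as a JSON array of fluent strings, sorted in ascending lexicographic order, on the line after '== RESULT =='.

Compute (S \ del) ∪ add:
  pre ⊆ S: {at(office), open(d_store_office)} ⊆ S  — applicable
  S \ del = {have(k3), key_at(k3,lab), locked(d_dock_store), open(d_store_office)}
  ∪ add   = {at(store), have(k3), key_at(k3,lab), locked(d_dock_store), open(d_store_office)}

== RESULT ==
["at(store)", "have(k3)", "key_at(k3,lab)", "locked(d_dock_store)", "open(d_store_office)"]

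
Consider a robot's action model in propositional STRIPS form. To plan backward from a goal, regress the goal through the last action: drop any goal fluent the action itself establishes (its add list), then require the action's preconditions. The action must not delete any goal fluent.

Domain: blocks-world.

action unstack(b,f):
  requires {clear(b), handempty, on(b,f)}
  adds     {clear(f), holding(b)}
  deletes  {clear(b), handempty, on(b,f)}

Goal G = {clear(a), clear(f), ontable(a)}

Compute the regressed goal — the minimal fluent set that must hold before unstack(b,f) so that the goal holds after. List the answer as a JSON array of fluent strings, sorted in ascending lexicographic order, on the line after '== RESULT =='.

Compute (G \ add) ∪ pre:
  G ∩ del = {}  (empty — regression defined)
  G \ add = {clear(a), clear(f), ontable(a)} \ {clear(f), holding(b)} = {clear(a), ontable(a)}
  ∪ pre   = {clear(a), ontable(a)} ∪ {clear(b), handempty, on(b,f)}
          = {clear(a), clear(b), handempty, on(b,f), ontable(a)}

== RESULT ==
["clear(a)", "clear(b)", "handempty", "on(b,f)", "ontable(a)"]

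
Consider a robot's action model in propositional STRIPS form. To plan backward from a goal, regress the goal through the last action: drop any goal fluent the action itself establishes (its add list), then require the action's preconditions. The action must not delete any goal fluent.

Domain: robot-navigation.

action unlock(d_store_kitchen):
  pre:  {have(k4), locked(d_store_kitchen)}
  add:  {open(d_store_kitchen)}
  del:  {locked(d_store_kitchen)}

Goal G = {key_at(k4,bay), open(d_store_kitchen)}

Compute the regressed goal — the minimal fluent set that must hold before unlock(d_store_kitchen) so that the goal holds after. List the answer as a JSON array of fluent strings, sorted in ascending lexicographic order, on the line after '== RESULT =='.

Compute (G \ add) ∪ pre:
  G ∩ del = {}  (empty — regression defined)
  G \ add = {key_at(k4,bay), open(d_store_kitchen)} \ {open(d_store_kitchen)} = {key_at(k4,bay)}
  ∪ pre   = {key_at(k4,bay)} ∪ {have(k4), locked(d_store_kitchen)}
          = {have(k4), key_at(k4,bay), locked(d_store_kitchen)}

== RESULT ==
["have(k4)", "key_at(k4,bay)", "locked(d_store_kitchen)"]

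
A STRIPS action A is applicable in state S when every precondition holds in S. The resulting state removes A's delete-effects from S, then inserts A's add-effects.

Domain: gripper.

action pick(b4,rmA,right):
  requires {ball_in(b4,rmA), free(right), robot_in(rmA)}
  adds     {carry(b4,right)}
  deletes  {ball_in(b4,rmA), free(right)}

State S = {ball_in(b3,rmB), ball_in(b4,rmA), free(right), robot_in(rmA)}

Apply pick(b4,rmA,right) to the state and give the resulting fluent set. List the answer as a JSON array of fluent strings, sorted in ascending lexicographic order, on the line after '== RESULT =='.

Progress:
  pre ⊆ S: {ball_in(b4,rmA), free(right), robot_in(rmA)} ⊆ S  — applicable
  S \ del = {ball_in(b3,rmB), robot_in(rmA)}
  ∪ add   = {ball_in(b3,rmB), carry(b4,right), robot_in(rmA)}

== RESULT ==
["ball_in(b3,rmB)", "carry(b4,right)", "robot_in(rmA)"]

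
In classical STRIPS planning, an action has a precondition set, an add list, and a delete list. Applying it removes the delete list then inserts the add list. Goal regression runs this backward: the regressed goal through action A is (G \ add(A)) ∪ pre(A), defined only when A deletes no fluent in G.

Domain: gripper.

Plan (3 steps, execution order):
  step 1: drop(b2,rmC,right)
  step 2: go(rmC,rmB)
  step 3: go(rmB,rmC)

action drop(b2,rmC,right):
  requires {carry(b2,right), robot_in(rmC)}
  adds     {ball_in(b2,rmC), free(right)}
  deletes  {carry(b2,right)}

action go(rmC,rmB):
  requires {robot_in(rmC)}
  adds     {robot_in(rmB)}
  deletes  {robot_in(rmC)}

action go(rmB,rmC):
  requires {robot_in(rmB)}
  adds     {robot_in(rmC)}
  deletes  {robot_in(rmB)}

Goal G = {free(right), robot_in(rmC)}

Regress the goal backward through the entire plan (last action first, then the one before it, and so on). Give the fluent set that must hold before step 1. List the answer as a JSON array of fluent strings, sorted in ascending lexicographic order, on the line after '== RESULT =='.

Regress step by step:
  through step 3 (go(rmB,rmC)): drop {robot_in(rmC)}, keep {free(right)}, require {robot_in(rmB)}
    → {free(right), robot_in(rmB)}
  through step 2 (go(rmC,rmB)): drop {robot_in(rmB)}, keep {free(right)}, require {robot_in(rmC)}
    → {free(right), robot_in(rmC)}
  through step 1 (drop(b2,rmC,right)): drop {free(right)}, keep {robot_in(rmC)}, require {carry(b2,right), robot_in(rmC)}
    → {carry(b2,right), robot_in(rmC)}

== RESULT ==
["carry(b2,right)", "robot_in(rmC)"]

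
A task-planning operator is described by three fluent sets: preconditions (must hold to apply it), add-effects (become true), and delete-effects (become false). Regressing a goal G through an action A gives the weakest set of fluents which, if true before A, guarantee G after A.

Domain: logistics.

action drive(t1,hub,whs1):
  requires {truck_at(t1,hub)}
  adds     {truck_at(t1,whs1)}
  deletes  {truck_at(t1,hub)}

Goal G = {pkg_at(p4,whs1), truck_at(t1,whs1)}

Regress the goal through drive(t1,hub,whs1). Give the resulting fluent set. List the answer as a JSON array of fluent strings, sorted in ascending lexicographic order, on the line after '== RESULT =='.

Regress:
  G ∩ del = {}  (empty — regression defined)
  G \ add = {pkg_at(p4,whs1), truck_at(t1,whs1)} \ {truck_at(t1,whs1)} = {pkg_at(p4,whs1)}
  ∪ pre   = {pkg_at(p4,whs1)} ∪ {truck_at(t1,hub)}
          = {pkg_at(p4,whs1), truck_at(t1,hub)}

== RESULT ==
["pkg_at(p4,whs1)", "truck_at(t1,hub)"]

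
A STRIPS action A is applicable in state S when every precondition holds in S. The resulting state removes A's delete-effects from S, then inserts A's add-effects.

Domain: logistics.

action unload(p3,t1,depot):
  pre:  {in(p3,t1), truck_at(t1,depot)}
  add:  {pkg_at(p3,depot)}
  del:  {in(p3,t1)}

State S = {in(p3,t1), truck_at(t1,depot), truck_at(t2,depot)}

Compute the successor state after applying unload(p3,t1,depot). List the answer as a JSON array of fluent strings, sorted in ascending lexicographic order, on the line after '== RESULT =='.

Compute (S \ del) ∪ add:
  pre ⊆ S: {in(p3,t1), truck_at(t1,depot)} ⊆ S  — applicable
  S \ del = {truck_at(t1,depot), truck_at(t2,depot)}
  ∪ add   = {pkg_at(p3,depot), truck_at(t1,depot), truck_at(t2,depot)}

== RESULT ==
["pkg_at(p3,depot)", "truck_at(t1,depot)", "truck_at(t2,depot)"]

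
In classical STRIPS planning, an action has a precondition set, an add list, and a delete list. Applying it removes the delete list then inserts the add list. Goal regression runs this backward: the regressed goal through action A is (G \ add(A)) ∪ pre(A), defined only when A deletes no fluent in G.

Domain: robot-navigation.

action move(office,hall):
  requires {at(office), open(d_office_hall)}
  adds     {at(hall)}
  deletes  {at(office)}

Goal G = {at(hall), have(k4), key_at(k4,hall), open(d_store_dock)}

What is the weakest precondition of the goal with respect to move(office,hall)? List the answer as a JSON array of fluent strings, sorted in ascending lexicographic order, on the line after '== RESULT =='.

Regress:
  G ∩ del = {}  (empty — regression defined)
  G \ add = {at(hall), have(k4), key_at(k4,hall), open(d_store_dock)} \ {at(hall)} = {have(k4), key_at(k4,hall), open(d_store_dock)}
  ∪ pre   = {have(k4), key_at(k4,hall), open(d_store_dock)} ∪ {at(office), open(d_office_hall)}
          = {at(office), have(k4), key_at(k4,hall), open(d_office_hall), open(d_store_dock)}

== RESULT ==
["at(office)", "have(k4)", "key_at(k4,hall)", "open(d_office_hall)", "open(d_store_dock)"]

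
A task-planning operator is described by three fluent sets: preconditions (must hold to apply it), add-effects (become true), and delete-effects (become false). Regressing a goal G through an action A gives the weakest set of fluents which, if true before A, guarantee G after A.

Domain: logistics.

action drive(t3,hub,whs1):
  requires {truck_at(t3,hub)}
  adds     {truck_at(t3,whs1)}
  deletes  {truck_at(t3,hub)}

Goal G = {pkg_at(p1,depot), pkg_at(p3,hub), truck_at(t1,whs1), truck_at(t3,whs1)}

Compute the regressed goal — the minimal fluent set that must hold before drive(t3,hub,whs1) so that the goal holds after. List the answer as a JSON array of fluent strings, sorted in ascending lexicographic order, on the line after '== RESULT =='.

Compute (G \ add) ∪ pre:
  G ∩ del = {}  (empty — regression defined)
  G \ add = {pkg_at(p1,depot), pkg_at(p3,hub), truck_at(t1,whs1), truck_at(t3,whs1)} \ {truck_at(t3,whs1)} = {pkg_at(p1,depot), pkg_at(p3,hub), truck_at(t1,whs1)}
  ∪ pre   = {pkg_at(p1,depot), pkg_at(p3,hub), truck_at(t1,whs1)} ∪ {truck_at(t3,hub)}
          = {pkg_at(p1,depot), pkg_at(p3,hub), truck_at(t1,whs1), truck_at(t3,hub)}

== RESULT ==
["pkg_at(p1,depot)", "pkg_at(p3,hub)", "truck_at(t1,whs1)", "truck_at(t3,hub)"]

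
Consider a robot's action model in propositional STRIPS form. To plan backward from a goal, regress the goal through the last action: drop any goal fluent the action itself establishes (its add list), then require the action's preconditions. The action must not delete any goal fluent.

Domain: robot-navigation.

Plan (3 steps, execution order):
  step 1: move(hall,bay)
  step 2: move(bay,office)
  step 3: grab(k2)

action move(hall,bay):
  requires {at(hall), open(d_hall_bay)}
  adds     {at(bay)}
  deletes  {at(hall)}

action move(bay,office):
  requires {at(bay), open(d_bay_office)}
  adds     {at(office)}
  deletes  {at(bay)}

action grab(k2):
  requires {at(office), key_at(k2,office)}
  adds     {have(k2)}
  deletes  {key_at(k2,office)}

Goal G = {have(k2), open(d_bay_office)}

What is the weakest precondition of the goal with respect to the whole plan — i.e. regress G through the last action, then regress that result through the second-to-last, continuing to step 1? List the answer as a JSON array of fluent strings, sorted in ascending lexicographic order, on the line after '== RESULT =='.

Regress step by step:
  through step 3 (grab(k2)): drop {have(k2)}, keep {open(d_bay_office)}, require {at(office), key_at(k2,office)}
    → {at(office), key_at(k2,office), open(d_bay_office)}
  through step 2 (move(bay,office)): drop {at(office)}, keep {key_at(k2,office), open(d_bay_office)}, require {at(bay), open(d_bay_office)}
    → {at(bay), key_at(k2,office), open(d_bay_office)}
  through step 1 (move(hall,bay)): drop {at(bay)}, keep {key_at(k2,office), open(d_bay_office)}, require {at(hall), open(d_hall_bay)}
    → {at(hall), key_at(k2,office), open(d_bay_office), open(d_hall_bay)}

== RESULT ==
["at(hall)", "key_at(k2,office)", "open(d_bay_office)", "open(d_hall_bay)"]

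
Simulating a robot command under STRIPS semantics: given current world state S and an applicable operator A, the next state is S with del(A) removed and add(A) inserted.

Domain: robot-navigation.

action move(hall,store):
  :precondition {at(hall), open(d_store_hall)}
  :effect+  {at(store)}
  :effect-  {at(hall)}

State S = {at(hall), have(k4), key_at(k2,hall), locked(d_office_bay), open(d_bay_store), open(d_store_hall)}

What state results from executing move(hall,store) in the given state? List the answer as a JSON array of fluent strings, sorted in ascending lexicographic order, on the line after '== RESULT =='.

Compute (S \ del) ∪ add:
  pre ⊆ S: {at(hall), open(d_store_hall)} ⊆ S  — applicable
  S \ del = {have(k4), key_at(k2,hall), locked(d_office_bay), open(d_bay_store), open(d_store_hall)}
  ∪ add   = {at(store), have(k4), key_at(k2,hall), locked(d_office_bay), open(d_bay_store), open(d_store_hall)}

== RESULT ==
["at(store)", "have(k4)", "key_at(k2,hall)", "locked(d_office_bay)", "open(d_bay_store)", "open(d_store_hall)"]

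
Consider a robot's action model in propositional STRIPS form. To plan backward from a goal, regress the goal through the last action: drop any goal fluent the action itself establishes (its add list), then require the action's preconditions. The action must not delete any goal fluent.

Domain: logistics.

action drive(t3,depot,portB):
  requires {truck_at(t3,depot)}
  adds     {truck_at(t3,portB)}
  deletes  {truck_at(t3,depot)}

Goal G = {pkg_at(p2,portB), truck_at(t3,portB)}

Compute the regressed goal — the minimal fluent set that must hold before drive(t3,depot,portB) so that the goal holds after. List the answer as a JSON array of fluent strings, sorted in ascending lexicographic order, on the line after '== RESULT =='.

Regress:
  G ∩ del = {}  (empty — regression defined)
  G \ add = {pkg_at(p2,portB), truck_at(t3,portB)} \ {truck_at(t3,portB)} = {pkg_at(p2,portB)}
  ∪ pre   = {pkg_at(p2,portB)} ∪ {truck_at(t3,depot)}
          = {pkg_at(p2,portB), truck_at(t3,depot)}

== RESULT ==
["pkg_at(p2,portB)", "truck_at(t3,depot)"]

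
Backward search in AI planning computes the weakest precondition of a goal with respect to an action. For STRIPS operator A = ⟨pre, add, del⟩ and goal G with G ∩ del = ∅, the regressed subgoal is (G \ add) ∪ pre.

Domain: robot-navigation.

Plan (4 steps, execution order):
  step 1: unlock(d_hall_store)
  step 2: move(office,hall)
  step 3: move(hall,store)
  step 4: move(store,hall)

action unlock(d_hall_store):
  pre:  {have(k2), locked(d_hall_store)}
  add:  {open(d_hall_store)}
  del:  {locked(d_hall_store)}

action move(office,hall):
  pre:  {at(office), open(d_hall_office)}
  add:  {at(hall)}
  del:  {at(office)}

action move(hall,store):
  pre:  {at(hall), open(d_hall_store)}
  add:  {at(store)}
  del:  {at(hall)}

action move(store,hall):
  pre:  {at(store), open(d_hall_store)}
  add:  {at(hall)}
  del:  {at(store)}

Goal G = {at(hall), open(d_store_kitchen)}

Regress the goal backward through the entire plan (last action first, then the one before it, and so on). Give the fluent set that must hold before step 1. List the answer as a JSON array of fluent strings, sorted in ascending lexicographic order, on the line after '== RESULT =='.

Work backward from the goal:
  through step 4 (move(store,hall)): drop {at(hall)}, keep {open(d_store_kitchen)}, require {at(store), open(d_hall_store)}
    → {at(store), open(d_hall_store), open(d_store_kitchen)}
  through step 3 (move(hall,store)): drop {at(store)}, keep {open(d_hall_store), open(d_store_kitchen)}, require {at(hall), open(d_hall_store)}
    → {at(hall), open(d_hall_store), open(d_store_kitchen)}
  through step 2 (move(office,hall)): drop {at(hall)}, keep {open(d_hall_store), open(d_store_kitchen)}, require {at(office), open(d_hall_office)}
    → {at(office), open(d_hall_office), open(d_hall_store), open(d_store_kitchen)}
  through step 1 (unlock(d_hall_store)): drop {open(d_hall_store)}, keep {at(office), open(d_hall_office), open(d_store_kitchen)}, require {have(k2), locked(d_hall_store)}
    → {at(office), have(k2), locked(d_hall_store), open(d_hall_office), open(d_store_kitchen)}

== RESULT ==
["at(office)", "have(k2)", "locked(d_hall_store)", "open(d_hall_office)", "open(d_store_kitchen)"]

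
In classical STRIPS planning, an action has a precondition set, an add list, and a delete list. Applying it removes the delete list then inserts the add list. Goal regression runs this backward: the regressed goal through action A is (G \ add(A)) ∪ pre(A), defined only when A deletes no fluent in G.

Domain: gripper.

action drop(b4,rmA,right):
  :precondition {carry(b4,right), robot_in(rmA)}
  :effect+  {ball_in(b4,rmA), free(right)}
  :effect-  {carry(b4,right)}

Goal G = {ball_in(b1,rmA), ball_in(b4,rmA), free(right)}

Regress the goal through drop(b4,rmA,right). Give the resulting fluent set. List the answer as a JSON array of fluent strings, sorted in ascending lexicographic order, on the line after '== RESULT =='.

Compute (G \ add) ∪ pre:
  G ∩ del = {}  (empty — regression defined)
  G \ add = {ball_in(b1,rmA), ball_in(b4,rmA), free(right)} \ {ball_in(b4,rmA), free(right)} = {ball_in(b1,rmA)}
  ∪ pre   = {ball_in(b1,rmA)} ∪ {carry(b4,right), robot_in(rmA)}
          = {ball_in(b1,rmA), carry(b4,right), robot_in(rmA)}

== RESULT ==
["ball_in(b1,rmA)", "carry(b4,right)", "robot_in(rmA)"]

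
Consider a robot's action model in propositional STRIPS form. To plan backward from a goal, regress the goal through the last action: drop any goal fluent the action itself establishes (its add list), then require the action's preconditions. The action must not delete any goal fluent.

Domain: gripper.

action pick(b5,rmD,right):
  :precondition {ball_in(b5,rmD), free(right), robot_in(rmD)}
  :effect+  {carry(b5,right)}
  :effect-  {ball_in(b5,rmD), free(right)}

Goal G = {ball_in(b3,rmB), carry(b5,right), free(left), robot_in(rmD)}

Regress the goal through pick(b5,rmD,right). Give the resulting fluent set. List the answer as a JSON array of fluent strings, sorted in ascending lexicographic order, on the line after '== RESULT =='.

Regress:
  G ∩ del = {}  (empty — regression defined)
  G \ add = {ball_in(b3,rmB), carry(b5,right), free(left), robot_in(rmD)} \ {carry(b5,right)} = {ball_in(b3,rmB), free(left), robot_in(rmD)}
  ∪ pre   = {ball_in(b3,rmB), free(left), robot_in(rmD)} ∪ {ball_in(b5,rmD), free(right), robot_in(rmD)}
          = {ball_in(b3,rmB), ball_in(b5,rmD), free(left), free(right), robot_in(rmD)}

== RESULT ==
["ball_in(b3,rmB)", "ball_in(b5,rmD)", "free(left)", "free(right)", "robot_in(rmD)"]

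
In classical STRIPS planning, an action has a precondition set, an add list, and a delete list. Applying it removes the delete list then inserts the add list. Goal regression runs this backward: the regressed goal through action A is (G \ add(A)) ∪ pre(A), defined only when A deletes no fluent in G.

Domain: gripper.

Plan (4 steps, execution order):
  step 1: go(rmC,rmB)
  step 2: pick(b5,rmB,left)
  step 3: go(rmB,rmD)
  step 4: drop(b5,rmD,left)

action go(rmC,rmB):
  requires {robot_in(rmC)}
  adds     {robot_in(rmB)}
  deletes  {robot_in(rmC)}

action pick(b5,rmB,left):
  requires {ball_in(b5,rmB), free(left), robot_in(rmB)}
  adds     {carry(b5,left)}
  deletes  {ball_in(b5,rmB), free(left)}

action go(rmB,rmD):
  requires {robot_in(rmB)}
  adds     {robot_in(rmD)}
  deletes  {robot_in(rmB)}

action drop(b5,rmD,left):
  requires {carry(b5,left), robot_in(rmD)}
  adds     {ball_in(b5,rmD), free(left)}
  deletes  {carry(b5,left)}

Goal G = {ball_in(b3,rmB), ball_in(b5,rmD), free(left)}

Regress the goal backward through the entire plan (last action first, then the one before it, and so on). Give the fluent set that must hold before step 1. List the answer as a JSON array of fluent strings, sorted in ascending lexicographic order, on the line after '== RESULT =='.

Work backward from the goal:
  through step 4 (drop(b5,rmD,left)): drop {ball_in(b5,rmD), free(left)}, keep {ball_in(b3,rmB)}, require {carry(b5,left), robot_in(rmD)}
    → {ball_in(b3,rmB), carry(b5,left), robot_in(rmD)}
  through step 3 (go(rmB,rmD)): drop {robot_in(rmD)}, keep {ball_in(b3,rmB), carry(b5,left)}, require {robot_in(rmB)}
    → {ball_in(b3,rmB), carry(b5,left), robot_in(rmB)}
  through step 2 (pick(b5,rmB,left)): drop {carry(b5,left)}, keep {ball_in(b3,rmB), robot_in(rmB)}, require {ball_in(b5,rmB), free(left), robot_in(rmB)}
    → {ball_in(b3,rmB), ball_in(b5,rmB), free(left), robot_in(rmB)}
  through step 1 (go(rmC,rmB)): drop {robot_in(rmB)}, keep {ball_in(b3,rmB), ball_in(b5,rmB), free(left)}, require {robot_in(rmC)}
    → {ball_in(b3,rmB), ball_in(b5,rmB), free(left), robot_in(rmC)}

== RESULT ==
["ball_in(b3,rmB)", "ball_in(b5,rmB)", "free(left)", "robot_in(rmC)"]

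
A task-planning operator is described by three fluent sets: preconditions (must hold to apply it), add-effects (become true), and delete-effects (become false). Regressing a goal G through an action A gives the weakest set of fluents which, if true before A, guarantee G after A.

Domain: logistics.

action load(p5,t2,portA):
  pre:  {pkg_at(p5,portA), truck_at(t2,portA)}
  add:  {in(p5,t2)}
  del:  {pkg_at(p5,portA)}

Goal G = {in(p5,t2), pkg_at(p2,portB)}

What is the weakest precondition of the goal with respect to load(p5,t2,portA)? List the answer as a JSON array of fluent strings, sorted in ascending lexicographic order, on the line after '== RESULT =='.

Compute (G \ add) ∪ pre:
  G ∩ del = {}  (empty — regression defined)
  G \ add = {in(p5,t2), pkg_at(p2,portB)} \ {in(p5,t2)} = {pkg_at(p2,portB)}
  ∪ pre   = {pkg_at(p2,portB)} ∪ {pkg_at(p5,portA), truck_at(t2,portA)}
          = {pkg_at(p2,portB), pkg_at(p5,portA), truck_at(t2,portA)}

== RESULT ==
["pkg_at(p2,portB)", "pkg_at(p5,portA)", "truck_at(t2,portA)"]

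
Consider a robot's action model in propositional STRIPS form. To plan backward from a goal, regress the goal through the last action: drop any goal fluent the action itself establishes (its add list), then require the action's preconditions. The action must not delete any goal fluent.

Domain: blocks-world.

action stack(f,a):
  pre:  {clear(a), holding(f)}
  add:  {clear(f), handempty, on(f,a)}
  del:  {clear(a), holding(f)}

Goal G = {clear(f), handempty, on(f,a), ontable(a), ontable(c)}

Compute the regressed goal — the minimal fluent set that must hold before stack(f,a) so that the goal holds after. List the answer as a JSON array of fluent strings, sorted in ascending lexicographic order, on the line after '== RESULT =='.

Regress:
  G ∩ del = {}  (empty — regression defined)
  G \ add = {clear(f), handempty, on(f,a), ontable(a), ontable(c)} \ {clear(f), handempty, on(f,a)} = {ontable(a), ontable(c)}
  ∪ pre   = {ontable(a), ontable(c)} ∪ {clear(a), holding(f)}
          = {clear(a), holding(f), ontable(a), ontable(c)}

== RESULT ==
["clear(a)", "holding(f)", "ontable(a)", "ontable(c)"]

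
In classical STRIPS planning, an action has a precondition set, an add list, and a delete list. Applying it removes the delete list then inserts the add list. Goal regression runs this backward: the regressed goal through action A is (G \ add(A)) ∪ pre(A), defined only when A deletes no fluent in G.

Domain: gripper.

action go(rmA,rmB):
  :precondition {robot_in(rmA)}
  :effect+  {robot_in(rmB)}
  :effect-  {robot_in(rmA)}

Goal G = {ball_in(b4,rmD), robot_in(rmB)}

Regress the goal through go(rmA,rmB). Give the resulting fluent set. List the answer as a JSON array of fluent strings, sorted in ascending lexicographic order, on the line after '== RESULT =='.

Compute (G \ add) ∪ pre:
  G ∩ del = {}  (empty — regression defined)
  G \ add = {ball_in(b4,rmD), robot_in(rmB)} \ {robot_in(rmB)} = {ball_in(b4,rmD)}
  ∪ pre   = {ball_in(b4,rmD)} ∪ {robot_in(rmA)}
          = {ball_in(b4,rmD), robot_in(rmA)}

== RESULT ==
["ball_in(b4,rmD)", "robot_in(rmA)"]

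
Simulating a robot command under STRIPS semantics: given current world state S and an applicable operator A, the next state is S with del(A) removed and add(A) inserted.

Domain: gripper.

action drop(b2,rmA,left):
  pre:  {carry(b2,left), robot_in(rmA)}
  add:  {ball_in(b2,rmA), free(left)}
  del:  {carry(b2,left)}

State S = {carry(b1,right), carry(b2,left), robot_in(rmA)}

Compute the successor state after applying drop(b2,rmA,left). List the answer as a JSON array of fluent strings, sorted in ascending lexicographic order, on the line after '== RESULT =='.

Compute (S \ del) ∪ add:
  pre ⊆ S: {carry(b2,left), robot_in(rmA)} ⊆ S  — applicable
  S \ del = {carry(b1,right), robot_in(rmA)}
  ∪ add   = {ball_in(b2,rmA), carry(b1,right), free(left), robot_in(rmA)}

== RESULT ==
["ball_in(b2,rmA)", "carry(b1,right)", "free(left)", "robot_in(rmA)"]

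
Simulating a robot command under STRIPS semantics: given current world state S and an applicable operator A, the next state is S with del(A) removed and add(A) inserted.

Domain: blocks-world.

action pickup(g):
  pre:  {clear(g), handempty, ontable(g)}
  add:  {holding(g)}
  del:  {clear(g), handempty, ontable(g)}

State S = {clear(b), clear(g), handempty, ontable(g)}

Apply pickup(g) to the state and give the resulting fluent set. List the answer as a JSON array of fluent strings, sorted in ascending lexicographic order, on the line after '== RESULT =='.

Progress:
  pre ⊆ S: {clear(g), handempty, ontable(g)} ⊆ S  — applicable
  S \ del = {clear(b)}
  ∪ add   = {clear(b), holding(g)}

== RESULT ==
["clear(b)", "holding(g)"]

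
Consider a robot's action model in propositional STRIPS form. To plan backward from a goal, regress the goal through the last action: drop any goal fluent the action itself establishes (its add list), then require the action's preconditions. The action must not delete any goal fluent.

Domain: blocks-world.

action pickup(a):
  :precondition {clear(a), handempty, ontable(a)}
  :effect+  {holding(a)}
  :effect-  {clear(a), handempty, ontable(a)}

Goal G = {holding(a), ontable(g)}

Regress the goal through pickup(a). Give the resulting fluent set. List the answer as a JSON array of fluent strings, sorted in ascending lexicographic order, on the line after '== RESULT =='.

Regress:
  G ∩ del = {}  (empty — regression defined)
  G \ add = {holding(a), ontable(g)} \ {holding(a)} = {ontable(g)}
  ∪ pre   = {ontable(g)} ∪ {clear(a), handempty, ontable(a)}
          = {clear(a), handempty, ontable(a), ontable(g)}

== RESULT ==
["clear(a)", "handempty", "ontable(a)", "ontable(g)"]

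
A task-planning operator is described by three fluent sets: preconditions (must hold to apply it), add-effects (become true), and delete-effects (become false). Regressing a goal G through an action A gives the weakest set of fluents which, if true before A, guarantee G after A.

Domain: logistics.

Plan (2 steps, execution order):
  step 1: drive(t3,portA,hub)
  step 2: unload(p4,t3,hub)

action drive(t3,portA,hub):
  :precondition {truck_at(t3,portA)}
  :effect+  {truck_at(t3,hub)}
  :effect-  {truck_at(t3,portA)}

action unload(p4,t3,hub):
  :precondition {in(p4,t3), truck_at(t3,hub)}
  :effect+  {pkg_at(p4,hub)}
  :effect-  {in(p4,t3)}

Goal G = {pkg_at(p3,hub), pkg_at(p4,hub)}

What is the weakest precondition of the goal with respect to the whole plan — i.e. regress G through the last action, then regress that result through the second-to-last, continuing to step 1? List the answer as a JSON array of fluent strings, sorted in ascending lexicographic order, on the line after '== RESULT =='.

Work backward from the goal:
  through step 2 (unload(p4,t3,hub)): drop {pkg_at(p4,hub)}, keep {pkg_at(p3,hub)}, require {in(p4,t3), truck_at(t3,hub)}
    → {in(p4,t3), pkg_at(p3,hub), truck_at(t3,hub)}
  through step 1 (drive(t3,portA,hub)): drop {truck_at(t3,hub)}, keep {in(p4,t3), pkg_at(p3,hub)}, require {truck_at(t3,portA)}
    → {in(p4,t3), pkg_at(p3,hub), truck_at(t3,portA)}

== RESULT ==
["in(p4,t3)", "pkg_at(p3,hub)", "truck_at(t3,portA)"]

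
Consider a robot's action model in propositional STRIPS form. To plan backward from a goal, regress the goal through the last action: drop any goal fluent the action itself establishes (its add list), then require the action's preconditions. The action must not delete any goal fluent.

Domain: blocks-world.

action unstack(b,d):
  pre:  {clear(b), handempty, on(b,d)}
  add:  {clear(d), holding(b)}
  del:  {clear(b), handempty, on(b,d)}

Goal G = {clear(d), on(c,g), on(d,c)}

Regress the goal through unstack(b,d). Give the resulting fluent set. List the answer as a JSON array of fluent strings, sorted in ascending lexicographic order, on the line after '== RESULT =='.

Regress:
  G ∩ del = {}  (empty — regression defined)
  G \ add = {clear(d), on(c,g), on(d,c)} \ {clear(d), holding(b)} = {on(c,g), on(d,c)}
  ∪ pre   = {on(c,g), on(d,c)} ∪ {clear(b), handempty, on(b,d)}
          = {clear(b), handempty, on(b,d), on(c,g), on(d,c)}

== RESULT ==
["clear(b)", "handempty", "on(b,d)", "on(c,g)", "on(d,c)"]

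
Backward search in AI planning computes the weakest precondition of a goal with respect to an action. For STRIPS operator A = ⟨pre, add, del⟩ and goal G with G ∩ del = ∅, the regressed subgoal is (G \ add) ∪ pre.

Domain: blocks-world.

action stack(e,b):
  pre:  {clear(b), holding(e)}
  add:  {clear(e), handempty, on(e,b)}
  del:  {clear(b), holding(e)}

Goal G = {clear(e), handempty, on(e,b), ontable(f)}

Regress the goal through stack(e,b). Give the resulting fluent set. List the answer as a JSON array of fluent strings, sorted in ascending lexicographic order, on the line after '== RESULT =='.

Regress:
  G ∩ del = {}  (empty — regression defined)
  G \ add = {clear(e), handempty, on(e,b), ontable(f)} \ {clear(e), handempty, on(e,b)} = {ontable(f)}
  ∪ pre   = {ontable(f)} ∪ {clear(b), holding(e)}
          = {clear(b), holding(e), ontable(f)}

== RESULT ==
["clear(b)", "holding(e)", "ontable(f)"]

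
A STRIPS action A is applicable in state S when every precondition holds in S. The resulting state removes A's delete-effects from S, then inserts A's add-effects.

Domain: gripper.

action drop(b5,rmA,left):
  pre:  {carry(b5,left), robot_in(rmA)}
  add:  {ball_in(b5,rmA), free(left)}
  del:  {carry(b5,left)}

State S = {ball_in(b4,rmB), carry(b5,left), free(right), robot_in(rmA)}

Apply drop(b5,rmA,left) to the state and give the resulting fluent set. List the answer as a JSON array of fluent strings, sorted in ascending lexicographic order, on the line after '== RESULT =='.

Progress:
  pre ⊆ S: {carry(b5,left), robot_in(rmA)} ⊆ S  — applicable
  S \ del = {ball_in(b4,rmB), free(right), robot_in(rmA)}
  ∪ add   = {ball_in(b4,rmB), ball_in(b5,rmA), free(left), free(right), robot_in(rmA)}

== RESULT ==
["ball_in(b4,rmB)", "ball_in(b5,rmA)", "free(left)", "free(right)", "robot_in(rmA)"]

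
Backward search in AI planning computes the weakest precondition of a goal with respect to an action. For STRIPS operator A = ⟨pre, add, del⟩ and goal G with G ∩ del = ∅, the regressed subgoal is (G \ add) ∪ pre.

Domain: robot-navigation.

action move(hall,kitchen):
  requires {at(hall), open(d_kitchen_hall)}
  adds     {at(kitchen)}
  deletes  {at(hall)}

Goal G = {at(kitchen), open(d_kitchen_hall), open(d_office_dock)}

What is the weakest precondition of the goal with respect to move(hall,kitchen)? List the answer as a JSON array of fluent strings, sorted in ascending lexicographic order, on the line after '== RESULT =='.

Compute (G \ add) ∪ pre:
  G ∩ del = {}  (empty — regression defined)
  G \ add = {at(kitchen), open(d_kitchen_hall), open(d_office_dock)} \ {at(kitchen)} = {open(d_kitchen_hall), open(d_office_dock)}
  ∪ pre   = {open(d_kitchen_hall), open(d_office_dock)} ∪ {at(hall), open(d_kitchen_hall)}
          = {at(hall), open(d_kitchen_hall), open(d_office_dock)}

== RESULT ==
["at(hall)", "open(d_kitchen_hall)", "open(d_office_dock)"]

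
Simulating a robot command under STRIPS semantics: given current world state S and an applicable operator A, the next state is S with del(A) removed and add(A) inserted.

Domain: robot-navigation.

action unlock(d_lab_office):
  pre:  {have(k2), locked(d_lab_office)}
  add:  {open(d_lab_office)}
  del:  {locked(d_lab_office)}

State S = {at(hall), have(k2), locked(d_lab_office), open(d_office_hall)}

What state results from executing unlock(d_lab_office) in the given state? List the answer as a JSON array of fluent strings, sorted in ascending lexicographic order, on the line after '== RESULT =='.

Progress:
  pre ⊆ S: {have(k2), locked(d_lab_office)} ⊆ S  — applicable
  S \ del = {at(hall), have(k2), open(d_office_hall)}
  ∪ add   = {at(hall), have(k2), open(d_lab_office), open(d_office_hall)}

== RESULT ==
["at(hall)", "have(k2)", "open(d_lab_office)", "open(d_office_hall)"]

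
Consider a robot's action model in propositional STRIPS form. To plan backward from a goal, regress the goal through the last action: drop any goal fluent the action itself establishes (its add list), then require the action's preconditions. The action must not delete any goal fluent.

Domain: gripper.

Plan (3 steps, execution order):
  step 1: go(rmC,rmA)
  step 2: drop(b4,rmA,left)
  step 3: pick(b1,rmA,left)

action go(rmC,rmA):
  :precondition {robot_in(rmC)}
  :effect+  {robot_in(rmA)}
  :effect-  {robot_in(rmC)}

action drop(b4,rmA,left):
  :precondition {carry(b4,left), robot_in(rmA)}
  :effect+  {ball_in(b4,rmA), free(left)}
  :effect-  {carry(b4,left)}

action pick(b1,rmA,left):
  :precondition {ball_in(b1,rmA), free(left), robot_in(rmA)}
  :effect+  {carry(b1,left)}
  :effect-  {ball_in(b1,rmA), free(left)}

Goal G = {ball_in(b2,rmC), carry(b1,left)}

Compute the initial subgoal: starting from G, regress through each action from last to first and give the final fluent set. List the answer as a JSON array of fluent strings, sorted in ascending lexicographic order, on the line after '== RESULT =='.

Work backward from the goal:
  through step 3 (pick(b1,rmA,left)): drop {carry(b1,left)}, keep {ball_in(b2,rmC)}, require {ball_in(b1,rmA), free(left), robot_in(rmA)}
    → {ball_in(b1,rmA), ball_in(b2,rmC), free(left), robot_in(rmA)}
  through step 2 (drop(b4,rmA,left)): drop {free(left)}, keep {ball_in(b1,rmA), ball_in(b2,rmC), robot_in(rmA)}, require {carry(b4,left), robot_in(rmA)}
    → {ball_in(b1,rmA), ball_in(b2,rmC), carry(b4,left), robot_in(rmA)}
  through step 1 (go(rmC,rmA)): drop {robot_in(rmA)}, keep {ball_in(b1,rmA), ball_in(b2,rmC), carry(b4,left)}, require {robot_in(rmC)}
    → {ball_in(b1,rmA), ball_in(b2,rmC), carry(b4,left), robot_in(rmC)}

== RESULT ==
["ball_in(b1,rmA)", "ball_in(b2,rmC)", "carry(b4,left)", "robot_in(rmC)"]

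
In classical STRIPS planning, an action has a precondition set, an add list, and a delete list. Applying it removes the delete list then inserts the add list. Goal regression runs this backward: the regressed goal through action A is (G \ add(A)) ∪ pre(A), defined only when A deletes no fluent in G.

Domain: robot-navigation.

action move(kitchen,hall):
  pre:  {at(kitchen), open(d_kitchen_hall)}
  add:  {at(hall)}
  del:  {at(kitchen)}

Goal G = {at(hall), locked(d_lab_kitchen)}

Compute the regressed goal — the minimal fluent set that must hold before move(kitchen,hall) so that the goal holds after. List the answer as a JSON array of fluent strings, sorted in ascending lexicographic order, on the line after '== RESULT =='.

Compute (G \ add) ∪ pre:
  G ∩ del = {}  (empty — regression defined)
  G \ add = {at(hall), locked(d_lab_kitchen)} \ {at(hall)} = {locked(d_lab_kitchen)}
  ∪ pre   = {locked(d_lab_kitchen)} ∪ {at(kitchen), open(d_kitchen_hall)}
          = {at(kitchen), locked(d_lab_kitchen), open(d_kitchen_hall)}

== RESULT ==
["at(kitchen)", "locked(d_lab_kitchen)", "open(d_kitchen_hall)"]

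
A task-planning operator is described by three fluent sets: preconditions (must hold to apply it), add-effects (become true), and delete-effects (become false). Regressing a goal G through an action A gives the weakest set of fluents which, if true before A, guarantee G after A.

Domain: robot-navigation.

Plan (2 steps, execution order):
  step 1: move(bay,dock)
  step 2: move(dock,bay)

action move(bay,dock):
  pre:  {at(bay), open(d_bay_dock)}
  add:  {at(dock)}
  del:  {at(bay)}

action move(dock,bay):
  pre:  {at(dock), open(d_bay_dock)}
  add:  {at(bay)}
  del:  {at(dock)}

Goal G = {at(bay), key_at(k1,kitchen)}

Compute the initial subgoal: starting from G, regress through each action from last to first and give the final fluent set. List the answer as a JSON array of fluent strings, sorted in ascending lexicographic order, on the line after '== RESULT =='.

Regress step by step:
  through step 2 (move(dock,bay)): drop {at(bay)}, keep {key_at(k1,kitchen)}, require {at(dock), open(d_bay_dock)}
    → {at(dock), key_at(k1,kitchen), open(d_bay_dock)}
  through step 1 (move(bay,dock)): drop {at(dock)}, keep {key_at(k1,kitchen), open(d_bay_dock)}, require {at(bay), open(d_bay_dock)}
    → {at(bay), key_at(k1,kitchen), open(d_bay_dock)}

== RESULT ==
["at(bay)", "key_at(k1,kitchen)", "open(d_bay_dock)"]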